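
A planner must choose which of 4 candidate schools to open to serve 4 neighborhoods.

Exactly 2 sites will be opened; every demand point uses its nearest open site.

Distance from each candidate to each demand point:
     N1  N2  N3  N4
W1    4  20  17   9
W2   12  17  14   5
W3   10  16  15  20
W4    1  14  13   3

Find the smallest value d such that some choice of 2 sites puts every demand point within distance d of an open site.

Open {W1, W4}.
  Farthest demand point is N2 at distance 14 (to W4); all others are ≤ 14.
With {W2, W4} the worst case is 14.
With {W3, W4} the worst case is 14.
No size-2 selection achieves below 14.

14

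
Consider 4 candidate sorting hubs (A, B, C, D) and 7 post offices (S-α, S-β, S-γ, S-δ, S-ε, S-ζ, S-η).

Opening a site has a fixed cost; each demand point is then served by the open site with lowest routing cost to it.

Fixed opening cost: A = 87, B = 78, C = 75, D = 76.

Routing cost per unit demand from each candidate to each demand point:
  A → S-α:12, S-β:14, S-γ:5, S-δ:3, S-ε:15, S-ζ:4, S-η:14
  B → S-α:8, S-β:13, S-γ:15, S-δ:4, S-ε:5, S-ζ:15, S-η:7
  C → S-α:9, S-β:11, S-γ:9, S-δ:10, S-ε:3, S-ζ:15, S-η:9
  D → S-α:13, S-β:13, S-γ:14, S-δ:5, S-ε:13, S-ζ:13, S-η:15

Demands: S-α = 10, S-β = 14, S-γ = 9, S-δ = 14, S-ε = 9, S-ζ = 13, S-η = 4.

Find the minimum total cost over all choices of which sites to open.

Open {A, C}: assign each demand point to its cheapest open site.
  S-α→C 10×9=90, S-β→C 14×11=154, S-γ→A 9×5=45, S-δ→A 14×3=42, S-ε→C 9×3=27, S-ζ→A 13×4=52, S-η→C 4×9=36
  routing cost 446, fixed 162 → total 608.
Compare {A, B}: routing cost 474 + fixed 165 = 639.
Compare {A, B, C}: routing cost 428 + fixed 240 = 668.
Compare {A, C, D}: routing cost 446 + fixed 238 = 684.
All other subsets cost ≥ 639. Minimum total cost: 608.

608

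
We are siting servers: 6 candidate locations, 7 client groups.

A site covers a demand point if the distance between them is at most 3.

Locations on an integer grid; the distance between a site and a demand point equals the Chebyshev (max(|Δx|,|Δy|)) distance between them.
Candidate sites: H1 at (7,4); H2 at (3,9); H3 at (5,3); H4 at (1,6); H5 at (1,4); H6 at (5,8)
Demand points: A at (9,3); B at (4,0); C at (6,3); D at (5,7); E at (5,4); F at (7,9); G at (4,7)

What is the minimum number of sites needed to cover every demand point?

Coverage sets (demand points within 3 of each site):
  H1: {A, C, D, E, G}
  H2: {D, G}
  H3: {B, C, E}
  H4: {G}
  H5: {G}
  H6: {D, F, G}
No 2 sites suffice: every size-2 union leaves at least one demand point uncovered.
But {H1, H3, H6} covers everything, so the minimum is 3.

3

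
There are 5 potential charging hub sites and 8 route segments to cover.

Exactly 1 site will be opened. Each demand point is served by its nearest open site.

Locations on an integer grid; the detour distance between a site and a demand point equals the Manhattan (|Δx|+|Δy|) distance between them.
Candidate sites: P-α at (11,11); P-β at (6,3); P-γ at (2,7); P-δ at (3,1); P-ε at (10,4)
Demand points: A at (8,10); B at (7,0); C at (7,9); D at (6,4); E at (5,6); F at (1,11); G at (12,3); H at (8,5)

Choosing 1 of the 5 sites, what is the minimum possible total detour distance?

48

Open {P-β}.
  A→P-β 9, B→P-β 4, C→P-β 7, D→P-β 1, E→P-β 4, F→P-β 13, G→P-β 6, H→P-β 4  ⇒ total 48.
Compare {P-ε}: total 56.
Compare {P-γ}: total 66.
No size-1 selection does better; minimum is 48.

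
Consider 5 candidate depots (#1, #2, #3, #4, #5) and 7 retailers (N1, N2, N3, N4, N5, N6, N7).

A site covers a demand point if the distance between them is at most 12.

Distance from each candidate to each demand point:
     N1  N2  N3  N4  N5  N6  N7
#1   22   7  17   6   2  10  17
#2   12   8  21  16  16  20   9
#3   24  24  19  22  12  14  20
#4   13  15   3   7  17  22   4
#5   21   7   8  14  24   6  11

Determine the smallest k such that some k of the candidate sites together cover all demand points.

Coverage sets (demand points within 12 of each site):
  #1: {N2, N4, N5, N6}
  #2: {N1, N2, N7}
  #3: {N5}
  #4: {N3, N4, N7}
  #5: {N2, N3, N6, N7}
No 2 sites suffice: every size-2 union leaves at least one demand point uncovered.
But {#1, #2, #4} covers everything, so the minimum is 3.

3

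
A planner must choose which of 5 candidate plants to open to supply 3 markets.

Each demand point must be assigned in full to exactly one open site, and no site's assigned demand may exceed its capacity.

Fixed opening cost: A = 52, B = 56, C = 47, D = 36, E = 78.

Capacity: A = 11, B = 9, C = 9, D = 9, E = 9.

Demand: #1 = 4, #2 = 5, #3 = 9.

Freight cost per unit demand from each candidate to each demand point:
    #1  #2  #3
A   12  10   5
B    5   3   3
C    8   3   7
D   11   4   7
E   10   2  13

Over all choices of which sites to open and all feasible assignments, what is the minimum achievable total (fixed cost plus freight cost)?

177

Open {B, C}; cheapest assignment that respects the capacities:
  B (cap 9, load 9): #3 — cost 9×3 = 27
  C (cap 9, load 9): #1, #2 — cost 4×8 + 5×3 = 47
  Shipping 74, fixed 103 → total 177.
  Any other capacity-feasible assignment to {B, C} ships for at least 74.
Compare {B, D}: its best feasible assignment gives total 183.
Compare {A, B}: its best feasible assignment gives total 188.
Every other set of open sites that can feasibly serve all demand totals ≥ 183 even under its best assignment. Minimum: 177.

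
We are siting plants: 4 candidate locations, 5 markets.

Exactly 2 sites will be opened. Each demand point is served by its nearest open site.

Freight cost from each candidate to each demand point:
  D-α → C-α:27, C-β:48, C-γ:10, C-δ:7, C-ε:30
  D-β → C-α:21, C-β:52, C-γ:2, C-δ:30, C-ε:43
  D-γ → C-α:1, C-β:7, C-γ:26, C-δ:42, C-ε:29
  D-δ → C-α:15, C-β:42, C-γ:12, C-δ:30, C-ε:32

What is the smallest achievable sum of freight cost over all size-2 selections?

54

Open {D-α, D-γ}.
  C-α→D-γ 1, C-β→D-γ 7, C-γ→D-α 10, C-δ→D-α 7, C-ε→D-γ 29  ⇒ total 54.
Compare {D-β, D-γ}: total 69.
Compare {D-γ, D-δ}: total 79.
No size-2 selection does better; minimum is 54.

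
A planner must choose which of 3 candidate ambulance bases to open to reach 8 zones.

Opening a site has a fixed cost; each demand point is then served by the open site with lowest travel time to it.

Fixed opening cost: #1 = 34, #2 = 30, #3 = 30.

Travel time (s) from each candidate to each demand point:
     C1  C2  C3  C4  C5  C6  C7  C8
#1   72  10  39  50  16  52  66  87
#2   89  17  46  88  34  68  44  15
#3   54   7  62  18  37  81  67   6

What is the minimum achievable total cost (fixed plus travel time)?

322

Open {#1, #3}: assign each demand point to its cheapest open site.
  C1→#3 54, C2→#3 7, C3→#1 39, C4→#3 18, C5→#1 16, C6→#1 52, C7→#1 66, C8→#3 6
  travel time 258, fixed 64 → total 322.
Compare {#1, #2, #3}: travel time 236 + fixed 94 = 330.
Compare {#2, #3}: travel time 277 + fixed 60 = 337.
Compare {#3}: travel time 332 + fixed 30 = 362.
All other subsets cost ≥ 330. Minimum total cost: 322.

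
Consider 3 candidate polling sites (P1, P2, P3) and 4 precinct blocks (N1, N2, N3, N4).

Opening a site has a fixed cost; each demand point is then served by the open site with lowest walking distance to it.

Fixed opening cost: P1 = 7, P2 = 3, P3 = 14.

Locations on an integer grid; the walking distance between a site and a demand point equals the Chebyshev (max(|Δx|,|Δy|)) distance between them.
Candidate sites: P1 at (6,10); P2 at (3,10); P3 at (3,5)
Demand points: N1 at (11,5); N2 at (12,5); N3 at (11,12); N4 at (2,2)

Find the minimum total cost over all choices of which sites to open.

31

Open {P1}: assign each demand point to its cheapest open site.
  N1→P1 5, N2→P1 6, N3→P1 5, N4→P1 8
  walking distance 24, fixed 7 → total 31.
Compare {P1, P2}: walking distance 24 + fixed 10 = 34.
Compare {P2}: walking distance 33 + fixed 3 = 36.
Compare {P1, P3}: walking distance 19 + fixed 21 = 40.
All other subsets cost ≥ 34. Minimum total cost: 31.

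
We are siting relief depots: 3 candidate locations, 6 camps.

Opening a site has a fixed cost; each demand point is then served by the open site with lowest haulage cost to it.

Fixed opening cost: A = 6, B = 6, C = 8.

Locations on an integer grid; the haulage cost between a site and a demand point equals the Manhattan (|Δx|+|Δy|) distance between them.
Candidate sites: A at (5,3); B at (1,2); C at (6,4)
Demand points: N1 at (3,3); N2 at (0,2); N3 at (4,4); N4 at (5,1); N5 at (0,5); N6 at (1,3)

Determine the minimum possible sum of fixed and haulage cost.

24

Open {A, B}: assign each demand point to its cheapest open site.
  N1→A 2, N2→B 1, N3→A 2, N4→A 2, N5→B 4, N6→B 1
  haulage cost 12, fixed 12 → total 24.
Compare {B}: haulage cost 19 + fixed 6 = 25.
Compare {A}: haulage cost 23 + fixed 6 = 29.
Compare {B, C}: haulage cost 15 + fixed 14 = 29.
All other subsets cost ≥ 25. Minimum total cost: 24.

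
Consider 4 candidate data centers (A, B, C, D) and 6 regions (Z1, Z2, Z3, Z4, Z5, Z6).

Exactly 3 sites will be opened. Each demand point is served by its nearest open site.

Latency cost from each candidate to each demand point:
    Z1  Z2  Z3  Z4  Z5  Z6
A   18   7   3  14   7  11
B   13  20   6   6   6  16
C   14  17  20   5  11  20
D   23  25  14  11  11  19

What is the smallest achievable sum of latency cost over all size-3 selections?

45

Open {A, B, C}.
  Z1→B 13, Z2→A 7, Z3→A 3, Z4→C 5, Z5→B 6, Z6→A 11  ⇒ total 45.
Compare {A, B, D}: total 46.
Compare {A, C, D}: total 47.
No size-3 selection does better; minimum is 45.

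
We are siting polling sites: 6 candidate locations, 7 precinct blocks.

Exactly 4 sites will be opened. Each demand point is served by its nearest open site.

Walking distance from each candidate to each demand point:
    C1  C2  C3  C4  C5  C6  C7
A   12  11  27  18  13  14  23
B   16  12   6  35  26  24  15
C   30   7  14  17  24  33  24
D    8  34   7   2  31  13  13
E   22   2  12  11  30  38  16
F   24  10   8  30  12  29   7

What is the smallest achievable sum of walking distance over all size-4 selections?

Open {B, D, E, F}.
  C1→D 8, C2→E 2, C3→B 6, C4→D 2, C5→F 12, C6→D 13, C7→F 7  ⇒ total 50.
Compare {A, D, E, F}: total 51.
Compare {C, D, E, F}: total 51.
No size-4 selection does better; minimum is 50.

50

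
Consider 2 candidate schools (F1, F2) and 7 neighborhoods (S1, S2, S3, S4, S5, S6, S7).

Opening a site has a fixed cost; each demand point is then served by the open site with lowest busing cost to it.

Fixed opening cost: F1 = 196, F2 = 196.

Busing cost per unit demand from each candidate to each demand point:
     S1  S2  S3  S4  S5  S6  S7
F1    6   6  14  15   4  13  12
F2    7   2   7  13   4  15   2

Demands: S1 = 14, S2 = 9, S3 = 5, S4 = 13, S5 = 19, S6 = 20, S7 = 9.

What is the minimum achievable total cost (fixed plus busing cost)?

910

Open {F2}: assign each demand point to its cheapest open site.
  S1→F2 14×7=98, S2→F2 9×2=18, S3→F2 5×7=35, S4→F2 13×13=169, S5→F2 19×4=76, S6→F2 20×15=300, S7→F2 9×2=18
  busing cost 714, fixed 196 → total 910.
Compare {F1}: busing cost 847 + fixed 196 = 1043.
Compare {F1, F2}: busing cost 660 + fixed 392 = 1052.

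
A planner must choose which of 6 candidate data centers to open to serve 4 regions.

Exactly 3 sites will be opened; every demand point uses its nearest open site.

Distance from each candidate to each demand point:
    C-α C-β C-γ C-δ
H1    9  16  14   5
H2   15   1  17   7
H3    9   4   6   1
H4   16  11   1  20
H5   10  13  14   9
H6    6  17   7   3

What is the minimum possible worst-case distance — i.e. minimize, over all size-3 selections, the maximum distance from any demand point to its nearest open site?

6

Open {H1, H3, H6}.
  Farthest demand point is C-α at distance 6 (to H6); all others are ≤ 6.
With {H2, H3, H6} the worst case is 6.
With {H2, H4, H6} the worst case is 6.
No size-3 selection achieves below 6.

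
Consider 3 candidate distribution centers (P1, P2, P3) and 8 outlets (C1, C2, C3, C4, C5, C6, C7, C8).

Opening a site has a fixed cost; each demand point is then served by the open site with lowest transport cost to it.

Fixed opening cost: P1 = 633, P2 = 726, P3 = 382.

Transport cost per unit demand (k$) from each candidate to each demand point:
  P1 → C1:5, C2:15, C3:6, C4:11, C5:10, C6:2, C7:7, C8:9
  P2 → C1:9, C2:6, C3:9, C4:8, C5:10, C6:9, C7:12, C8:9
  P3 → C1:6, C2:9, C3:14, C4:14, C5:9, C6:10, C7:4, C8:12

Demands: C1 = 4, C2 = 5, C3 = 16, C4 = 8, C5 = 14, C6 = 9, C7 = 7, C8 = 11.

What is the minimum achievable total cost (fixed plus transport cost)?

Open {P3}: assign each demand point to its cheapest open site.
  C1→P3 4×6=24, C2→P3 5×9=45, C3→P3 16×14=224, C4→P3 8×14=112, C5→P3 14×9=126, C6→P3 9×10=90, C7→P3 7×4=28, C8→P3 11×12=132
  transport cost 781, fixed 382 → total 1163.
Compare {P1}: transport cost 585 + fixed 633 = 1218.
Compare {P2}: transport cost 678 + fixed 726 = 1404.
Compare {P1, P3}: transport cost 520 + fixed 1015 = 1535.
All other subsets cost ≥ 1218. Minimum total cost: 1163.

1163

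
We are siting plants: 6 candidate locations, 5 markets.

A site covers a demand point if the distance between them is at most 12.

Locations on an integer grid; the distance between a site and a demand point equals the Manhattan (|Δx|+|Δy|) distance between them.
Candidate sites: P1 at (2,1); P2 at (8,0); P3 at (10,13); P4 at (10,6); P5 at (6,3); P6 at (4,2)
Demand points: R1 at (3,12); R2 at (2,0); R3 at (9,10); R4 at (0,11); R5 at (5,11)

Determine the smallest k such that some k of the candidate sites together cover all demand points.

Coverage sets (demand points within 12 of each site):
  P1: {R1, R2, R4}
  P2: {R2, R3}
  P3: {R1, R3, R4, R5}
  P4: {R3, R5}
  P5: {R1, R2, R3, R5}
  P6: {R1, R2, R5}
No single site covers all 5 demand points.
But {P1, P3} covers everything, so the minimum is 2.

2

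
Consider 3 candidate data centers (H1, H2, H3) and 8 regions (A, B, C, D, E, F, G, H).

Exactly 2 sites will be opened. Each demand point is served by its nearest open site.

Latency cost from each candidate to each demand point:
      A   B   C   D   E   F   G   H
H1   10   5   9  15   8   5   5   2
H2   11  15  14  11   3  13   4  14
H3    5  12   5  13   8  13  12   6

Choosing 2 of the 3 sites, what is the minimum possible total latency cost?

48

Open {H1, H3}.
  A→H3 5, B→H1 5, C→H3 5, D→H3 13, E→H1 8, F→H1 5, G→H1 5, H→H1 2  ⇒ total 48.
Compare {H1, H2}: total 49.
Compare {H2, H3}: total 59.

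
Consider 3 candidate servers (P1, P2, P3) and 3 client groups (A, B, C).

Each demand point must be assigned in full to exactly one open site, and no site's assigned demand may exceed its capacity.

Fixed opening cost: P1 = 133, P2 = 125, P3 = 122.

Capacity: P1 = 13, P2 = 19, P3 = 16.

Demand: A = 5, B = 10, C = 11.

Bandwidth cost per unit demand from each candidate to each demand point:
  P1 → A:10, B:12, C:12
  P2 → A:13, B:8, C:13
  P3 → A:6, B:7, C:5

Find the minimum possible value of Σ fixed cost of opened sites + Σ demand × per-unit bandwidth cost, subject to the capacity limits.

412

Open {P2, P3}; cheapest assignment that respects the capacities:
  P2 (cap 19, load 10): B — cost 10×8 = 80
  P3 (cap 16, load 16): A, C — cost 5×6 + 11×5 = 85
  Shipping 165, fixed 247 → total 412.
  Any other capacity-feasible assignment to {P2, P3} ships for at least 165.
Compare {P1, P3}: its best feasible assignment gives total 460.
Compare {P1, P2}: its best feasible assignment gives total 535.
Every other set of open sites that can feasibly serve all demand totals ≥ 460 even under its best assignment. Minimum: 412.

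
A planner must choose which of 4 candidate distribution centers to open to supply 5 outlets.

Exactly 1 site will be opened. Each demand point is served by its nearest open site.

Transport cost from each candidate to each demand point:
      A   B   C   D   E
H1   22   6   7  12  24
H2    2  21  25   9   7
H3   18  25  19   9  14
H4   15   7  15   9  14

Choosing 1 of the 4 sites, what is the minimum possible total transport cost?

60

Open {H4}.
  A→H4 15, B→H4 7, C→H4 15, D→H4 9, E→H4 14  ⇒ total 60.
Compare {H2}: total 64.
Compare {H1}: total 71.
No size-1 selection does better; minimum is 60.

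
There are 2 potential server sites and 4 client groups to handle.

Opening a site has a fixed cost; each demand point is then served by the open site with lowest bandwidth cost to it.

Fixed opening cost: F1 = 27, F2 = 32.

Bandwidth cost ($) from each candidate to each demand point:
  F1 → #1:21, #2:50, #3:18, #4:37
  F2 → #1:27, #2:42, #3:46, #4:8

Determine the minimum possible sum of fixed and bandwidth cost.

148

Open {F1, F2}: assign each demand point to its cheapest open site.
  #1→F1 21, #2→F2 42, #3→F1 18, #4→F2 8
  bandwidth cost 89, fixed 59 → total 148.
Compare {F1}: bandwidth cost 126 + fixed 27 = 153.
Compare {F2}: bandwidth cost 123 + fixed 32 = 155.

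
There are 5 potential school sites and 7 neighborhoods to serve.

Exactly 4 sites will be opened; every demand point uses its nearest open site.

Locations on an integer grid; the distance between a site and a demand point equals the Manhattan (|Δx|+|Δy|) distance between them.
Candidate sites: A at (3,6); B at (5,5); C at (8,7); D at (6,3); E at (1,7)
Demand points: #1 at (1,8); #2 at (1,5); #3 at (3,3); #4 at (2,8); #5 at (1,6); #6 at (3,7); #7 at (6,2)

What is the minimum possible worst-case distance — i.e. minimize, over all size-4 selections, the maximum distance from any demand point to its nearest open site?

Open {A, B, D, E}.
  Farthest demand point is #3 at distance 3 (to A); all others are ≤ 3.
With {A, C, D, E} the worst case is 3.
With {B, C, D, E} the worst case is 3.
No size-4 selection achieves below 3.

3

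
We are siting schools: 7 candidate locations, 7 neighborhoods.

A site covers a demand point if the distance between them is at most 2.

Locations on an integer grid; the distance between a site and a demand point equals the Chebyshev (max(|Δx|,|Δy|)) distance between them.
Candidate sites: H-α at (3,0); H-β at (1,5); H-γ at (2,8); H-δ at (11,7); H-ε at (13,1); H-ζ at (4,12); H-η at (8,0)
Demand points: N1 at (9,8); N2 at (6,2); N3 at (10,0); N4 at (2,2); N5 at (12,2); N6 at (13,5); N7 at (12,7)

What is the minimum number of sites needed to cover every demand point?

4

Coverage sets (demand points within 2 of each site):
  H-α: {N4}
  H-β: {}
  H-γ: {}
  H-δ: {N1, N6, N7}
  H-ε: {N5}
  H-ζ: {}
  H-η: {N2, N3}
No 3 sites suffice: every size-3 union leaves at least one demand point uncovered.
But {H-α, H-δ, H-ε, H-η} covers everything, so the minimum is 4.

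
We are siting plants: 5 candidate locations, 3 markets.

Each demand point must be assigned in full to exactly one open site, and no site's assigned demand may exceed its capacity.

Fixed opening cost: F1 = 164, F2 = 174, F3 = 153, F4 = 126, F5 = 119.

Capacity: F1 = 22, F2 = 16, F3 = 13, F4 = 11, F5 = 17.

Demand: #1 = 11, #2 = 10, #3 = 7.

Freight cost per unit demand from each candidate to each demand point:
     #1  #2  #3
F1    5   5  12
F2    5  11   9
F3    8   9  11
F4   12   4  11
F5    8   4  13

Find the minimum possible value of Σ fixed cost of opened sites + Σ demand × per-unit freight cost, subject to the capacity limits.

462

Open {F1, F5}; cheapest assignment that respects the capacities:
  F1 (cap 22, load 18): #1, #3 — cost 11×5 + 7×12 = 139
  F5 (cap 17, load 10): #2 — cost 10×4 = 40
  Shipping 179, fixed 283 → total 462.
  Any other capacity-feasible assignment to {F1, F5} ships for at least 179.
Compare {F1, F4}: its best feasible assignment gives total 469.
Compare {F2, F5}: its best feasible assignment gives total 479.
Every other set of open sites that can feasibly serve all demand totals ≥ 469 even under its best assignment. Minimum: 462.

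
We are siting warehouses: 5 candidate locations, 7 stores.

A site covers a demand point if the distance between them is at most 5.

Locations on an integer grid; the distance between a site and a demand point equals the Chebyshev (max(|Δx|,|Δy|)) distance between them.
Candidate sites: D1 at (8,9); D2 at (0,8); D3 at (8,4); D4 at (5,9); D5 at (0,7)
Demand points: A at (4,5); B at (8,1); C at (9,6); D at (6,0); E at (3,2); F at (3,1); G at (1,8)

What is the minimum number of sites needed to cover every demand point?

Coverage sets (demand points within 5 of each site):
  D1: {A, C}
  D2: {A, G}
  D3: {A, B, C, D, E, F}
  D4: {A, C, G}
  D5: {A, E, G}
No single site covers all 7 demand points.
But {D2, D3} covers everything, so the minimum is 2.

2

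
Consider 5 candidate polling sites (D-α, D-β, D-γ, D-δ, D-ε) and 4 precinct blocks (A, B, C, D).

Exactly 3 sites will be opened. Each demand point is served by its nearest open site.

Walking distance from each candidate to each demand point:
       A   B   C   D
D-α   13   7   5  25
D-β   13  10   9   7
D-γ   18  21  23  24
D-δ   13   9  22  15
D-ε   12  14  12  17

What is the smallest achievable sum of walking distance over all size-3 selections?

31

Open {D-α, D-β, D-ε}.
  A→D-ε 12, B→D-α 7, C→D-α 5, D→D-β 7  ⇒ total 31.
Compare {D-α, D-β, D-γ}: total 32.
Compare {D-α, D-β, D-δ}: total 32.
No size-3 selection does better; minimum is 31.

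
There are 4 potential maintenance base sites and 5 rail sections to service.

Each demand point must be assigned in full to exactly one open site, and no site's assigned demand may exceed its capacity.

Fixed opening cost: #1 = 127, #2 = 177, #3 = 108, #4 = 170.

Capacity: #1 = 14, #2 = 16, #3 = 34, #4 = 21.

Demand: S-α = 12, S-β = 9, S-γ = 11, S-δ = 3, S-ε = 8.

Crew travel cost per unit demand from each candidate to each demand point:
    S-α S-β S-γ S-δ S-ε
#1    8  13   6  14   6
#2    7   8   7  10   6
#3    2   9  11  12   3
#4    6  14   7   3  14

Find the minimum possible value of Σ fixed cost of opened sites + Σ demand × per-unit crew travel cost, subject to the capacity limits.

Open {#1, #3}; cheapest assignment that respects the capacities:
  #1 (cap 14, load 11): S-γ — cost 11×6 = 66
  #3 (cap 34, load 32): S-α, S-β, S-δ, S-ε — cost 12×2 + 9×9 + 3×12 + 8×3 = 165
  Shipping 231, fixed 235 → total 466.
  Any other capacity-feasible assignment to {#1, #3} ships for at least 231.
Compare {#3, #4}: its best feasible assignment gives total 493.
Compare {#2, #3}: its best feasible assignment gives total 521.
Every other set of open sites that can feasibly serve all demand totals ≥ 493 even under its best assignment. Minimum: 466.

466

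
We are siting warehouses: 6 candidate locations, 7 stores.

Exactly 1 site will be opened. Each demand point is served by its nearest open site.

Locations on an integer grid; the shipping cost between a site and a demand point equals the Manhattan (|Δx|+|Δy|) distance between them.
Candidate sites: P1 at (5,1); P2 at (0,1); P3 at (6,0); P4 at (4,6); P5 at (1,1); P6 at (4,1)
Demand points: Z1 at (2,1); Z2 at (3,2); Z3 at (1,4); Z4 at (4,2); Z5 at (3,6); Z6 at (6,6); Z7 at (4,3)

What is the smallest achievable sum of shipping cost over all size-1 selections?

26

Open {P6}.
  Z1→P6 2, Z2→P6 2, Z3→P6 6, Z4→P6 1, Z5→P6 6, Z6→P6 7, Z7→P6 2  ⇒ total 26.
Compare {P4}: total 27.
Compare {P1}: total 31.
No size-1 selection does better; minimum is 26.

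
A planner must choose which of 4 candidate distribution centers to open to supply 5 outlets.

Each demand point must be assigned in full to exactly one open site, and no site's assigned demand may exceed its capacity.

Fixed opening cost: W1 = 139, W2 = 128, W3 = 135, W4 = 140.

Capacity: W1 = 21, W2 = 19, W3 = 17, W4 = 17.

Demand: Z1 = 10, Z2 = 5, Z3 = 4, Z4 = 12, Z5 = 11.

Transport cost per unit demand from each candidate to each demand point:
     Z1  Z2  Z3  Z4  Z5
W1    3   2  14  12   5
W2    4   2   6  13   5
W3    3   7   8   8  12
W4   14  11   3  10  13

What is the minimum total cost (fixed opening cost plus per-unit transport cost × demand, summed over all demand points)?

Open {W1, W2, W3}; cheapest assignment that respects the capacities:
  W1 (cap 21, load 21): Z1, Z5 — cost 10×3 + 11×5 = 85
  W2 (cap 19, load 9): Z2, Z3 — cost 5×2 + 4×6 = 34
  W3 (cap 17, load 12): Z4 — cost 12×8 = 96
  Shipping 215, fixed 402 → total 617.
  Any other capacity-feasible assignment to {W1, W2, W3} ships for at least 215.
Compare {W2, W3, W4}: its best feasible assignment gives total 630.
Compare {W1, W2, W4}: its best feasible assignment gives total 634.
Every other set of open sites that can feasibly serve all demand totals ≥ 630 even under its best assignment. Minimum: 617.

617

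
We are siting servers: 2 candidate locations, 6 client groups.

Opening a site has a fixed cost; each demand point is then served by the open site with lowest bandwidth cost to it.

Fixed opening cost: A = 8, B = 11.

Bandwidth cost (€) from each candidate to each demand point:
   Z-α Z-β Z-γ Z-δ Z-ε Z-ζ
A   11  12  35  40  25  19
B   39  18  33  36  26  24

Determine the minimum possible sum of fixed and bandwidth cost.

150

Open {A}: assign each demand point to its cheapest open site.
  Z-α→A 11, Z-β→A 12, Z-γ→A 35, Z-δ→A 40, Z-ε→A 25, Z-ζ→A 19
  bandwidth cost 142, fixed 8 → total 150.
Compare {A, B}: bandwidth cost 136 + fixed 19 = 155.
Compare {B}: bandwidth cost 176 + fixed 11 = 187.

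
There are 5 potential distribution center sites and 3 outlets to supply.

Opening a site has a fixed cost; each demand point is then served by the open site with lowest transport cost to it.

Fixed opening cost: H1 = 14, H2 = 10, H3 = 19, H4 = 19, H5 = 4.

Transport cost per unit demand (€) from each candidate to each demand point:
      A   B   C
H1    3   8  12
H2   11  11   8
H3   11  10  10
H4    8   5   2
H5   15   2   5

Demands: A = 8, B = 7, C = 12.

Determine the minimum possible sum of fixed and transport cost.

99

Open {H1, H4, H5}: assign each demand point to its cheapest open site.
  A→H1 8×3=24, B→H5 7×2=14, C→H4 12×2=24
  transport cost 62, fixed 37 → total 99.
Compare {H1, H2, H4, H5}: transport cost 62 + fixed 47 = 109.
Compare {H1, H4}: transport cost 83 + fixed 33 = 116.
Compare {H1, H5}: transport cost 98 + fixed 18 = 116.
All other subsets cost ≥ 109. Minimum total cost: 99.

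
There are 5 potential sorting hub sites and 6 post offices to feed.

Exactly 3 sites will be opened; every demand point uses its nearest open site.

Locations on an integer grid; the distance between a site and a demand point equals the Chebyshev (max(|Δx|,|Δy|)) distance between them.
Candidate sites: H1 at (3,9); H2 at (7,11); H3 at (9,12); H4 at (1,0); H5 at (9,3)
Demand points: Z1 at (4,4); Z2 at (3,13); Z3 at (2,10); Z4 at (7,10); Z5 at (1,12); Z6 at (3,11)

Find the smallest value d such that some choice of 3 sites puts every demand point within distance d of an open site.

4

Open {H1, H2, H4}.
  Farthest demand point is Z1 at distance 4 (to H4); all others are ≤ 4.
With {H1, H3, H4} the worst case is 4.
With {H1, H4, H5} the worst case is 4.
No size-3 selection achieves below 4.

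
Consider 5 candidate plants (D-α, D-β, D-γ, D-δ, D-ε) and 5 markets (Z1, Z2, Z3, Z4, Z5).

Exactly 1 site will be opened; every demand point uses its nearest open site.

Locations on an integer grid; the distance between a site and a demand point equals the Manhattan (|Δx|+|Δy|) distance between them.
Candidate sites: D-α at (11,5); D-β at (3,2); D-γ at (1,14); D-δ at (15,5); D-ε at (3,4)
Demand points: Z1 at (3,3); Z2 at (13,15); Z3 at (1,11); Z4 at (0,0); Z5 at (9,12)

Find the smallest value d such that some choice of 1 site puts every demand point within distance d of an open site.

Open {D-γ}.
  Farthest demand point is Z4 at distance 15 (to D-γ); all others are ≤ 15.
With {D-α} the worst case is 16.
With {D-δ} the worst case is 20.
No size-1 selection achieves below 15.

15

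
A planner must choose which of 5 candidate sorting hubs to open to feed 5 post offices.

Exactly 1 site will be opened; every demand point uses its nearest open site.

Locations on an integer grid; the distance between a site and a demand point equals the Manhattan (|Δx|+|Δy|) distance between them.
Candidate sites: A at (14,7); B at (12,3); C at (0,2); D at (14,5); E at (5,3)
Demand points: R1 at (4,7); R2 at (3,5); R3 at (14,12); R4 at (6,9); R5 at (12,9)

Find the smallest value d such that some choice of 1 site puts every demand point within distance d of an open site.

12

Open {B}.
  Farthest demand point is R1 at distance 12 (to B); all others are ≤ 12.
With {D} the worst case is 12.
With {A} the worst case is 13.
No size-1 selection achieves below 12.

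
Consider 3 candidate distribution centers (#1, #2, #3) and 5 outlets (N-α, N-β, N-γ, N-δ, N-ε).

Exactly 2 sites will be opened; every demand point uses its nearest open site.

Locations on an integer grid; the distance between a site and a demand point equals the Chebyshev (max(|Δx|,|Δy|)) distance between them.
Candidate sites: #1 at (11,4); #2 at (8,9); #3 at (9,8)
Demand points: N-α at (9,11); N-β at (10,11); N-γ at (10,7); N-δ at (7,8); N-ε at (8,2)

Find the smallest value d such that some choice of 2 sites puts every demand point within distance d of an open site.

3

Open {#1, #2}.
  Farthest demand point is N-ε at distance 3 (to #1); all others are ≤ 3.
With {#1, #3} the worst case is 3.
With {#2, #3} the worst case is 6.
No size-2 selection achieves below 3.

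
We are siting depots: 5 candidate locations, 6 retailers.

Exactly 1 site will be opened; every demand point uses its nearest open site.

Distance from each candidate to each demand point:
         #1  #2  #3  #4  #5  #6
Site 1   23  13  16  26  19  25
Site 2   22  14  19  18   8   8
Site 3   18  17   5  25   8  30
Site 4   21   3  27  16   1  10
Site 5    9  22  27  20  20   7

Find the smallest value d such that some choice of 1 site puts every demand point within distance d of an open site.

Open {Site 2}.
  Farthest demand point is #1 at distance 22 (to Site 2); all others are ≤ 22.
With {Site 1} the worst case is 26.
With {Site 4} the worst case is 27.
No size-1 selection achieves below 22.

22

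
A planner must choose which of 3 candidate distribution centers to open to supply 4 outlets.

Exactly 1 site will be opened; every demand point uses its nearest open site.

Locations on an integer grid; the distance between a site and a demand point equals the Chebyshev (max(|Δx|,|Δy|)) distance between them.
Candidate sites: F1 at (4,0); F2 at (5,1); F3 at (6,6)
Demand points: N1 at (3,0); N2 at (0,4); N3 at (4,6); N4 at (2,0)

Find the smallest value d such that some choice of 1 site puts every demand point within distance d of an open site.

5

Open {F2}.
  Farthest demand point is N2 at distance 5 (to F2); all others are ≤ 5.
With {F1} the worst case is 6.
With {F3} the worst case is 6.
No size-1 selection achieves below 5.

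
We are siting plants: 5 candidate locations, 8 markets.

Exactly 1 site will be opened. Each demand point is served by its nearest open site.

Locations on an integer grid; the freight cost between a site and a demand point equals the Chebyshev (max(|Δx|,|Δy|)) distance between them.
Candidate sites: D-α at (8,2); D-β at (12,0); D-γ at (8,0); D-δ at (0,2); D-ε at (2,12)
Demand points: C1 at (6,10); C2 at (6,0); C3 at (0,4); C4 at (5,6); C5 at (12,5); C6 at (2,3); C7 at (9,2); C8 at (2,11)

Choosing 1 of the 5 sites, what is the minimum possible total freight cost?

42

Open {D-α}.
  C1→D-α 8, C2→D-α 2, C3→D-α 8, C4→D-α 4, C5→D-α 4, C6→D-α 6, C7→D-α 1, C8→D-α 9  ⇒ total 42.
Compare {D-γ}: total 50.
Compare {D-δ}: total 53.
No size-1 selection does better; minimum is 42.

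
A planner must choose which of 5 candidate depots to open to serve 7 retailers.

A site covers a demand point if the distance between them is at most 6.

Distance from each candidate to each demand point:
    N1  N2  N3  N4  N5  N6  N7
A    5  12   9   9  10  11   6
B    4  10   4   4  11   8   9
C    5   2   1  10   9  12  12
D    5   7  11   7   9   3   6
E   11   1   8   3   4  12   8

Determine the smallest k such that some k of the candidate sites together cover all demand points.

Coverage sets (demand points within 6 of each site):
  A: {N1, N7}
  B: {N1, N3, N4}
  C: {N1, N2, N3}
  D: {N1, N6, N7}
  E: {N2, N4, N5}
No 2 sites suffice: every size-2 union leaves at least one demand point uncovered.
But {B, D, E} covers everything, so the minimum is 3.

3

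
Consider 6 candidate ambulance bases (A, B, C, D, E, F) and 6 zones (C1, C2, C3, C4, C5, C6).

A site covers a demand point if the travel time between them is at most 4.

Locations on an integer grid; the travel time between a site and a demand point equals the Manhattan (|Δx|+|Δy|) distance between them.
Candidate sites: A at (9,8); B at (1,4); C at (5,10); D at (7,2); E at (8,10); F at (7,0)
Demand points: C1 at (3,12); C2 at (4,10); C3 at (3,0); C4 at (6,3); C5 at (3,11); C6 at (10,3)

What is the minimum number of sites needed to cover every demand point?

Coverage sets (demand points within 4 of each site):
  A: {}
  B: {}
  C: {C1, C2, C5}
  D: {C4, C6}
  E: {C2}
  F: {C3, C4}
No 2 sites suffice: every size-2 union leaves at least one demand point uncovered.
But {C, D, F} covers everything, so the minimum is 3.

3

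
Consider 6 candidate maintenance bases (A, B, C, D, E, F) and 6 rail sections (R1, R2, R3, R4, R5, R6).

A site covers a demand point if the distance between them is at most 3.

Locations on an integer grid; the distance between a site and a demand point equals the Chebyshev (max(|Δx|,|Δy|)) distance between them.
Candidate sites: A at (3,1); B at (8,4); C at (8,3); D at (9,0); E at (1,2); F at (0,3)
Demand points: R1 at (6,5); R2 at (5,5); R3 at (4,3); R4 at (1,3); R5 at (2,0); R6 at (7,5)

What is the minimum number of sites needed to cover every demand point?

Coverage sets (demand points within 3 of each site):
  A: {R3, R4, R5}
  B: {R1, R2, R6}
  C: {R1, R2, R6}
  D: {}
  E: {R3, R4, R5}
  F: {R4, R5}
No single site covers all 6 demand points.
But {A, B} covers everything, so the minimum is 2.

2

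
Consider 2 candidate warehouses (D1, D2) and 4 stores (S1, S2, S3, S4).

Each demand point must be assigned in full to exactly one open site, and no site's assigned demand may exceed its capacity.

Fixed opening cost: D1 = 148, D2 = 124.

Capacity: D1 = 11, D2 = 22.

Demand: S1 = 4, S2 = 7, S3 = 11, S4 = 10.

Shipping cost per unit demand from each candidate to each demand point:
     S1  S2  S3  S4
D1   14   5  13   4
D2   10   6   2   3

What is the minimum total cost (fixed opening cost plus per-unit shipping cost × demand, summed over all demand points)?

Open {D1, D2}; cheapest assignment that respects the capacities:
  D1 (cap 11, load 11): S1, S2 — cost 4×14 + 7×5 = 91
  D2 (cap 22, load 21): S3, S4 — cost 11×2 + 10×3 = 52
  Shipping 143, fixed 272 → total 415.
  Any other capacity-feasible assignment to {D1, D2} ships for at least 143.
Total demand is 32 and no other set of sites has combined capacity ≥ 32, so {D1, D2} is the only feasible choice of open sites. Minimum: 415.

415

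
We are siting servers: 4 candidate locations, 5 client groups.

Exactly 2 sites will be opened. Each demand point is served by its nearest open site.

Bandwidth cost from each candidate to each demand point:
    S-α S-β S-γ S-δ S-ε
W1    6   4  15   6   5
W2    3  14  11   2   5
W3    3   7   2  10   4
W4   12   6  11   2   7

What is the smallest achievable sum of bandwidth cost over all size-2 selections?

Open {W3, W4}.
  S-α→W3 3, S-β→W4 6, S-γ→W3 2, S-δ→W4 2, S-ε→W3 4  ⇒ total 17.
Compare {W2, W3}: total 18.
Compare {W1, W3}: total 19.
No size-2 selection does better; minimum is 17.

17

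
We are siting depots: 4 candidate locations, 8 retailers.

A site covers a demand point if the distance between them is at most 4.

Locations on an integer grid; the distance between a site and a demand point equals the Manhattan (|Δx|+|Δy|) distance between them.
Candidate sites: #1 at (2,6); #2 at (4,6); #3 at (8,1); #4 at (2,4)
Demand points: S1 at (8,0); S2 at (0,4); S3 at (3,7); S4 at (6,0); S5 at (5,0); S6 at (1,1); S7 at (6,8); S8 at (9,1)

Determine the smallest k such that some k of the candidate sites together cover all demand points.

Coverage sets (demand points within 4 of each site):
  #1: {S2, S3}
  #2: {S3, S7}
  #3: {S1, S4, S5, S8}
  #4: {S2, S3, S6}
No 2 sites suffice: every size-2 union leaves at least one demand point uncovered.
But {#2, #3, #4} covers everything, so the minimum is 3.

3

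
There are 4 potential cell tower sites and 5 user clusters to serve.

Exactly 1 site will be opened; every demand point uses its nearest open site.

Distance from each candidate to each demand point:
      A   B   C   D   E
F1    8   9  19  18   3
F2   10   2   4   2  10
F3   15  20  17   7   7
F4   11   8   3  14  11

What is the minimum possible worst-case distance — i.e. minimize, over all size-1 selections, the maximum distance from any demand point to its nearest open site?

10

Open {F2}.
  Farthest demand point is A at distance 10 (to F2); all others are ≤ 10.
With {F4} the worst case is 14.
With {F1} the worst case is 19.
No size-1 selection achieves below 10.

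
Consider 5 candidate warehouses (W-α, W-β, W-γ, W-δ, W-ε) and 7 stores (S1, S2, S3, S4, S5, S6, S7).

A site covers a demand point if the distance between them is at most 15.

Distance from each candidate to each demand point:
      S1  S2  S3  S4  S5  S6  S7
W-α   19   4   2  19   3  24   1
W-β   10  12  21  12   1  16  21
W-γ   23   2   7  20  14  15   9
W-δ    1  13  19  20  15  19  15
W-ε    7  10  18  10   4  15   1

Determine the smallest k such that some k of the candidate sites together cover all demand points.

2

Coverage sets (demand points within 15 of each site):
  W-α: {S2, S3, S5, S7}
  W-β: {S1, S2, S4, S5}
  W-γ: {S2, S3, S5, S6, S7}
  W-δ: {S1, S2, S5, S7}
  W-ε: {S1, S2, S4, S5, S6, S7}
No single site covers all 7 demand points.
But {W-α, W-ε} covers everything, so the minimum is 2.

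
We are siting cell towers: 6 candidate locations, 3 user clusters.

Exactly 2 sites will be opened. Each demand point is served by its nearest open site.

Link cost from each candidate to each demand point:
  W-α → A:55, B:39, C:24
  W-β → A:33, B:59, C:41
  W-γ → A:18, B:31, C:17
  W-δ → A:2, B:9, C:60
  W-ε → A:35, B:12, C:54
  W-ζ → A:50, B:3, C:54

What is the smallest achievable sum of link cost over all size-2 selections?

Open {W-γ, W-δ}.
  A→W-δ 2, B→W-δ 9, C→W-γ 17  ⇒ total 28.
Compare {W-α, W-δ}: total 35.
Compare {W-γ, W-ζ}: total 38.
No size-2 selection does better; minimum is 28.

28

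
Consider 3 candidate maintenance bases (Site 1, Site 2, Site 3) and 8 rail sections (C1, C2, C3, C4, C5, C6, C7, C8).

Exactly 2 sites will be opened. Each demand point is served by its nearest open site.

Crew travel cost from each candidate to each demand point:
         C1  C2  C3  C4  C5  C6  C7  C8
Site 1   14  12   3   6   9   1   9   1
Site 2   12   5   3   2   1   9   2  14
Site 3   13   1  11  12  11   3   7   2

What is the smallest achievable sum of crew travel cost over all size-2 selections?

26

Open {Site 2, Site 3}.
  C1→Site 2 12, C2→Site 3 1, C3→Site 2 3, C4→Site 2 2, C5→Site 2 1, C6→Site 3 3, C7→Site 2 2, C8→Site 3 2  ⇒ total 26.
Compare {Site 1, Site 2}: total 27.
Compare {Site 1, Site 3}: total 41.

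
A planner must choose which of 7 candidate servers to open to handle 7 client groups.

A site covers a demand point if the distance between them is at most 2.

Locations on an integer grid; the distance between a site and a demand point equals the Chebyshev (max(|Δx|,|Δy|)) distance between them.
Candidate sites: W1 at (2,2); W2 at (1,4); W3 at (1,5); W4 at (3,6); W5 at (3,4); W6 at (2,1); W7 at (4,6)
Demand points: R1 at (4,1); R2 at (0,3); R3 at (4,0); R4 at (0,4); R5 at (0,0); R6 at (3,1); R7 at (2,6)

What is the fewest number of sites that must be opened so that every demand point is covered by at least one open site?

2

Coverage sets (demand points within 2 of each site):
  W1: {R1, R2, R3, R4, R5, R6}
  W2: {R2, R4, R7}
  W3: {R2, R4, R7}
  W4: {R7}
  W5: {R7}
  W6: {R1, R2, R3, R5, R6}
  W7: {R7}
No single site covers all 7 demand points.
But {W1, W2} covers everything, so the minimum is 2.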